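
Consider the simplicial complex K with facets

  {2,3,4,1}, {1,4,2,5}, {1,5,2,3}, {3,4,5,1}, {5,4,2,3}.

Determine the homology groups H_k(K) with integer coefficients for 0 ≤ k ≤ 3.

H_0 ≅ Z,  H_1 = 0,  H_2 = 0,  H_3 ≅ Z.

Fix the vertex order 1 < 2 < 3 < 4 < 5 and write every simplex with vertices in increasing order. Then dim K = 3 and the simplices of K are:

  0-simplices (5): [1], [2], [3], [4], [5]
  1-simplices (10): [1,2], [1,3], [1,4], [1,5], [2,3], [2,4], [2,5], [3,4], [3,5], [4,5]
  2-simplices (10): [1,2,3], [1,2,4], [1,2,5], [1,3,4], [1,3,5], [1,4,5], [2,3,4], [2,3,5], [2,4,5], [3,4,5]
  3-simplices (5): [1,2,3,4], [1,2,3,5], [1,2,4,5], [1,3,4,5], [2,3,4,5]

so the chain groups are C_0 ≅ Z^5, C_1 ≅ Z^10, C_2 ≅ Z^10, C_3 ≅ Z^5.

∂_1: C_1 → C_0 maps an edge to its endpoints' difference, ∂[p,q] = q − p. For instance
  ∂[2,3] = [3] − [2].
As a 5×10 matrix over Z this has rank 4, with invariant factors (1,1,1,1).

∂_2: C_2 → C_1 maps a triangle to the signed sum of its edges. For instance
  ∂[1,3,5] = [3,5] − [1,5] + [1,3],
  ∂[1,4,5] = [4,5] − [1,5] + [1,4].
As a 10×10 matrix over Z this has rank 6, with invariant factors (1,1,1,1,1,1).

∂_3: C_3 → C_2 sends each 3-simplex σ to the alternating sum Σ_i (−1)^i (σ with its i-th vertex removed). For instance
  ∂[2,3,4,5] = [3,4,5] − [2,4,5] + [2,3,5] − [2,3,4],
  ∂[1,3,4,5] = [3,4,5] − [1,4,5] + [1,3,5] − [1,3,4].
The resulting 10×5 matrix has rank 4, and its Smith normal form has invariant factors (1,1,1,1).

Now H_k = ker ∂_k / im ∂_{k+1}, so:

  H_0: rank C_0 − rank ∂_1 = 5 − 4 = 1, and the invariant factors of ∂_1 are all 1, so H_0 ≅ Z.
  H_1: rank ker ∂_1 − rank ∂_2 = (10 − 4) − 6 = 0, and the invariant factors of ∂_2 are all 1, so H_1 ≅ 0.
  H_2: rank ker ∂_2 − rank ∂_3 = (10 − 6) − 4 = 0, and the invariant factors of ∂_3 are all 1, so H_2 ≅ 0.
  H_3: rank ker ∂_3 − rank ∂_4 = (5 − 4) − 0 = 1, and there is no ∂_4, so H_3 ≅ Z.

(K is a triangulation of the 3-sphere S^3.)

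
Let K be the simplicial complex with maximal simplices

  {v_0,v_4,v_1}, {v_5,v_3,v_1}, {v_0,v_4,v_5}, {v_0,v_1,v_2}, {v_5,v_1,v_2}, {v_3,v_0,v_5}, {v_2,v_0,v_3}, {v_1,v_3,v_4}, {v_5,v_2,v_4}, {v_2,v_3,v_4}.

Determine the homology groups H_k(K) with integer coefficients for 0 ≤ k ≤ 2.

H_0 = Z,  H_1 = Z_2,  H_2 = 0.

Take the total order v_0 < v_1 < v_2 < v_3 < v_4 < v_5 on the vertex set. Then K (dimension 2) consists of the simplices:

  0-simplices (6): [v_0], [v_1], [v_2], [v_3], [v_4], [v_5]
  1-simplices (15): (15 of them)
  2-simplices (10): [v_0,v_1,v_2], [v_0,v_1,v_4], [v_0,v_2,v_3], [v_0,v_3,v_5], [v_0,v_4,v_5], [v_1,v_2,v_5], [v_1,v_3,v_4], [v_1,v_3,v_5], [v_2,v_3,v_4], [v_2,v_4,v_5]

giving chain groups C_0 ≅ Z^6, C_1 ≅ Z^15, C_2 ≅ Z^10.

The boundary map ∂_1: C_1 → C_0 maps an edge to its endpoints' difference, ∂[p,q] = q − p. For instance
  ∂[v_0,v_1] = [v_1] − [v_0].
As a 6×15 matrix over Z this has rank 5, with invariant factors (1,1,1,1,1).

Boundary ∂_2: C_2 → C_1 acts by ∂[p,q,r] = [q,r] − [p,r] + [p,q]. For instance
  ∂[v_0,v_1,v_4] = [v_1,v_4] − [v_0,v_4] + [v_0,v_1],
  ∂[v_0,v_3,v_5] = [v_3,v_5] − [v_0,v_5] + [v_0,v_3].
This gives a 15×10 integer matrix of rank 10; reducing to Smith normal form yields diagonal entries (1,1,1,1,1,1,1,1,1,2).

Computing H_k = (kernel of ∂_k) / (image of ∂_{k+1}):

  H_0: rank C_0 − rank ∂_1 = 6 − 5 = 1, and the invariant factors of ∂_1 are all 1, so H_0 ≅ Z.
  H_1: rank ker ∂_1 − rank ∂_2 = (15 − 5) − 10 = 0, and ∂_2 has invariant factor 2 > 1, so H_1 ≅ Z_2.
  H_2: rank ker ∂_2 − rank ∂_3 = (10 − 10) − 0 = 0, and there is no ∂_3, so H_2 ≅ 0.

As a check, the Euler characteristic is 6 − 15 + 10 = 1, which agrees with 1 − 0 + 0 = 1.
(K is a triangulation of the real projective plane RP^2.)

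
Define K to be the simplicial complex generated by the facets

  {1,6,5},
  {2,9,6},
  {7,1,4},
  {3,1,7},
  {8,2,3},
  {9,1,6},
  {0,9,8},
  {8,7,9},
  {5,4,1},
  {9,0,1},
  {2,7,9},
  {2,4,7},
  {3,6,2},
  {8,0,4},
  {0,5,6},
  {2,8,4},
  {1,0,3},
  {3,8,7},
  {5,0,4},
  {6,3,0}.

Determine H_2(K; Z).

Take the total order 0 < 1 < 2 < 3 < 4 < 5 < 6 < 7 < 8 < 9 on the vertex set. Then K (dimension 2) consists of the simplices:

  0-simplices (10): [0], [1], [2], [3], [4], [5], [6], [7], [8], [9]
  1-simplices (30): (30 of them)
  2-simplices (20): (20 of them)

so the chain groups are C_0 ≅ Z^10, C_1 ≅ Z^30, C_2 ≅ Z^20.

The boundary map ∂_1: C_1 → C_0 sends each edge [p,q] (with p < q) to q − p. For instance
  ∂[7,9] = [9] − [7].
The resulting 10×30 matrix has rank 9, and its Smith normal form has invariant factors (1,1,1,1,1,1,1,1,1).

Boundary ∂_2: C_2 → C_1 maps a triangle to the signed sum of its edges. For instance
  ∂[2,3,8] = [3,8] − [2,8] + [2,3],
  ∂[0,5,6] = [5,6] − [0,6] + [0,5].
This gives a 30×20 integer matrix of rank 20; reducing to Smith normal form yields diagonal entries (1,1,1,1,1,1,1,1,1,1,1,1,1,1,1,1,1,1,1,2).

Reading off H_k = ker ∂_k / im ∂_{k+1}:

  H_2: rank ker ∂_2 − rank ∂_3 = (20 − 20) − 0 = 0, and there is no ∂_3, so H_2 ≅ 0.

H_2 ≅ 0.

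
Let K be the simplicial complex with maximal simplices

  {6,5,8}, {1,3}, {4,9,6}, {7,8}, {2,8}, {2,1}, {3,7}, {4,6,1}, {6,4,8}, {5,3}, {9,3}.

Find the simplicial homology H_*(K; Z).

H_0 = Z,  H_1 = Z^4,  H_2 = 0.

K has 9 vertices, 16 edges, 4 triangles.
rank ∂_0 = 0, rank ∂_1 = 8 ⇒ b_0 = 9 − 0 − 8 = 1; all invariant factors of ∂_1 are 1 so no torsion. So H_0 = Z.
rank ∂_1 = 8, rank ∂_2 = 4 ⇒ b_1 = 16 − 8 − 4 = 4; all invariant factors of ∂_2 are 1 so no torsion. So H_1 = Z^4.
rank ∂_2 = 4, rank ∂_3 = 0 ⇒ b_2 = 4 − 4 − 0 = 0. So H_2 = 0.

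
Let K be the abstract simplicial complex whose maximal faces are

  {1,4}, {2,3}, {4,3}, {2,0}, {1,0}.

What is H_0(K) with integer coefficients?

Order the vertices as 0 < 1 < 2 < 3 < 4. Listing each simplex with vertices in this order, K has dimension 1 with simplices:

  0-simplices (5): [0], [1], [2], [3], [4]
  1-simplices (5): [0,1], [0,2], [1,4], [2,3], [3,4]

Hence C_0 ≅ Z^5, C_1 ≅ Z^5.

The boundary map ∂_1: C_1 → C_0 sends each edge [p,q] (with p < q) to q − p. For instance
  ∂[0,2] = [2] − [0].
This gives a 5×5 integer matrix of rank 4; reducing to Smith normal form yields diagonal entries (1,1,1,1).

Computing H_k = (kernel of ∂_k) / (image of ∂_{k+1}):

  H_0: rank C_0 − rank ∂_1 = 5 − 4 = 1, and the invariant factors of ∂_1 are all 1, so H_0 ≅ Z.

H_0 = Z.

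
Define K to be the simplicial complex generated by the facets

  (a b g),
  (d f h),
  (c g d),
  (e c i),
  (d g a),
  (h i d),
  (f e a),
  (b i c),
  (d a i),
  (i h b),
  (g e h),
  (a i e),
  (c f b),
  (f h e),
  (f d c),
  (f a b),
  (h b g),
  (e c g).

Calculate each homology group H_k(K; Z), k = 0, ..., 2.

H_0 = Z,  H_1 = Z^2,  H_2 = Z.

We work with the vertex ordering a < b < c < d < e < f < g < h < i. The simplices of K, each written with vertices in increasing order, are:

  0-simplices (9): a, b, c, d, e, f, g, h, i
  1-simplices (27): ab, ad, ae, af, ag, ai, bc, bf, bg, bh, bi, cd, ce, cf, cg, ci, df, dg, dh, di, ef, eg, eh, ei, fh, gh, hi
  2-simplices (18): abf, abg, adg, adi, aef, aei, bcf, bci, bgh, bhi, cdf, cdg, ceg, cei, dfh, dhi, efh, egh

giving chain groups C_0 ≅ Z^9, C_1 ≅ Z^27, C_2 ≅ Z^18.

The boundary map ∂_1: C_1 → C_0 is given by ∂[p,q] = [q] − [p].
This gives a 9×27 integer matrix of rank 8; reducing to Smith normal form yields diagonal entries (1,1,1,1,1,1,1,1).

The boundary map ∂_2: C_2 → C_1 maps a triangle to the signed sum of its edges. For instance
  ∂aei = ei − ai + ae,
  ∂dhi = hi − di + dh.
The 27×18 boundary matrix has rank 17 and Smith normal form diag(1,1,1,1,1,1,1,1,1,1,1,1,1,1,1,1,1).

Computing H_k = (kernel of ∂_k) / (image of ∂_{k+1}):

  H_0: rank C_0 − rank ∂_1 = 9 − 8 = 1, and the invariant factors of ∂_1 are all 1, so H_0 ≅ Z.
  H_1: rank ker ∂_1 − rank ∂_2 = (27 − 8) − 17 = 2, and the invariant factors of ∂_2 are all 1, so H_1 ≅ Z^2.
  H_2: rank ker ∂_2 − rank ∂_3 = (18 − 17) − 0 = 1, and there is no ∂_3, so H_2 ≅ Z.

As a check, the Euler characteristic is 9 − 27 + 18 = 0, which agrees with 1 − 2 + 1 = 0.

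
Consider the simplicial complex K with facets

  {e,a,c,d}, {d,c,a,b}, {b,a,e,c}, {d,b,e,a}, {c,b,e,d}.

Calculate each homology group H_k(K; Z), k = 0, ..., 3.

H_0 ≅ Z,  H_1 = 0,  H_2 = 0,  H_3 ≅ Z.

K has 5 vertices, 10 edges, 10 triangles, 5 3-simplices.
rank ∂_0 = 0, rank ∂_1 = 4 ⇒ b_0 = 5 − 0 − 4 = 1; all invariant factors of ∂_1 are 1 so no torsion. So H_0 = Z.
rank ∂_1 = 4, rank ∂_2 = 6 ⇒ b_1 = 10 − 4 − 6 = 0; all invariant factors of ∂_2 are 1 so no torsion. So H_1 = 0.
rank ∂_2 = 6, rank ∂_3 = 4 ⇒ b_2 = 10 − 6 − 4 = 0; all invariant factors of ∂_3 are 1 so no torsion. So H_2 = 0.
rank ∂_3 = 4, rank ∂_4 = 0 ⇒ b_3 = 5 − 4 − 0 = 1. So H_3 = Z.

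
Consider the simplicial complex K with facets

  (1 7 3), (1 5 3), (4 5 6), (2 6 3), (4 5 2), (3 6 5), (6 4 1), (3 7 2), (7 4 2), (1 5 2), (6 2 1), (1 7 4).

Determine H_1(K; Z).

H_1 ≅ Z/2.

K has 7 vertices, 18 edges, 12 triangles.
rank ∂_1 = 6, rank ∂_2 = 12 ⇒ b_1 = 18 − 6 − 12 = 0; ∂_2 has invariant factor(s) [2] giving torsion. So H_1 ≅ Z/2.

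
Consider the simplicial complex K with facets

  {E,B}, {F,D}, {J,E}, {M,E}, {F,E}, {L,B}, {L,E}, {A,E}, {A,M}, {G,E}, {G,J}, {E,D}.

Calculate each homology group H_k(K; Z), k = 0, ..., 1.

Fix the vertex order A < B < D < E < F < G < J < L < M and write every simplex with vertices in increasing order. Then dim K = 1 and the simplices of K are:

  0-simplices (9): A, B, D, E, F, G, J, L, M
  1-simplices (12): AE, AM, BE, BL, DE, DF, EF, EG, EJ, EL, EM, GJ

Hence C_0 ≅ Z^9, C_1 ≅ Z^12.

Boundary ∂_1: C_1 → C_0 maps an edge to its endpoints' difference, ∂[p,q] = q − p.
This gives a 9×12 integer matrix of rank 8; reducing to Smith normal form yields diagonal entries (1,1,1,1,1,1,1,1).

Now H_k = ker ∂_k / im ∂_{k+1}, so:

  H_0: rank C_0 − rank ∂_1 = 9 − 8 = 1, and the invariant factors of ∂_1 are all 1, so H_0 ≅ Z.
  H_1: rank ker ∂_1 − rank ∂_2 = (12 − 8) − 0 = 4, and there is no ∂_2, so H_1 ≅ Z^4.

H_0 = Z,  H_1 = Z^4.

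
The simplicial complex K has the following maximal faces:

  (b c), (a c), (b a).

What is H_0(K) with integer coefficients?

Fix the vertex order a < b < c and write every simplex with vertices in increasing order. Then dim K = 1 and the simplices of K are:

  0-simplices (3): a, b, c
  1-simplices (3): ab, ac, bc

so the chain groups are C_0 ≅ Z^3, C_1 ≅ Z^3.

Boundary ∂_1: C_1 → C_0 maps an edge to its endpoints' difference, ∂[p,q] = q − p.
As a 3×3 matrix over Z this has rank 2, with invariant factors (1,1).

Reading off H_k = ker ∂_k / im ∂_{k+1}:

  H_0: rank C_0 − rank ∂_1 = 3 − 2 = 1, and the invariant factors of ∂_1 are all 1, so H_0 ≅ Z.

(K is a triangulation of the circle S^1.)

H_0 = Z.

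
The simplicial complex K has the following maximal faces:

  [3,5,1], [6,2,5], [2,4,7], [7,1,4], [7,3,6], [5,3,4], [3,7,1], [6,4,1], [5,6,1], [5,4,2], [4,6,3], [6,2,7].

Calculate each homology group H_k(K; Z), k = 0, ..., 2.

H_0 ≅ Z,  H_1 ≅ Z/2,  H_2 = 0.

Take the total order 1 < 2 < 3 < 4 < 5 < 6 < 7 on the vertex set. Then K (dimension 2) consists of the simplices:

  0-simplices (7): [1], [2], [3], [4], [5], [6], [7]
  1-simplices (18): [1,3], [1,4], [1,5], [1,6], [1,7], [2,4], [2,5], [2,6], [2,7], [3,4], [3,5], [3,6], [3,7], [4,5], [4,6], [4,7], [5,6], [6,7]
  2-simplices (12): [1,3,5], [1,3,7], [1,4,6], [1,4,7], [1,5,6], [2,4,5], [2,4,7], [2,5,6], [2,6,7], [3,4,5], [3,4,6], [3,6,7]

giving chain groups C_0 ≅ Z^7, C_1 ≅ Z^18, C_2 ≅ Z^12.

Boundary ∂_1: C_1 → C_0 maps an edge to its endpoints' difference, ∂[p,q] = q − p.
The 7×18 boundary matrix has rank 6 and Smith normal form diag(1,1,1,1,1,1).

∂_2: C_2 → C_1 sends each 2-simplex [p,q,r] to [q,r] − [p,r] + [p,q]. For instance
  ∂[1,3,5] = [3,5] − [1,5] + [1,3],
  ∂[1,4,7] = [4,7] − [1,7] + [1,4].
The 18×12 boundary matrix has rank 12 and Smith normal form diag(1,1,1,1,1,1,1,1,1,1,1,2).

Reading off H_k = ker ∂_k / im ∂_{k+1}:

  H_0: rank C_0 − rank ∂_1 = 7 − 6 = 1, and the invariant factors of ∂_1 are all 1, so H_0 ≅ Z.
  H_1: rank ker ∂_1 − rank ∂_2 = (18 − 6) − 12 = 0, and ∂_2 has invariant factor 2 > 1, so H_1 ≅ Z/2.
  H_2: rank ker ∂_2 − rank ∂_3 = (12 − 12) − 0 = 0, and there is no ∂_3, so H_2 ≅ 0.

(K is a triangulation of the real projective plane RP^2.)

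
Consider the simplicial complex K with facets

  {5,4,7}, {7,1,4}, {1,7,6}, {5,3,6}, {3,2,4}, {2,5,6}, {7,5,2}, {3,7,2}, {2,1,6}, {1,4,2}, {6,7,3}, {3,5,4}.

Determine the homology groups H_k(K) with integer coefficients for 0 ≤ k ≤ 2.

H_0 = Z,  H_1 = Z_2,  H_2 = 0.

Order the vertices as 1 < 2 < 3 < 4 < 5 < 6 < 7. Listing each simplex with vertices in this order, K has dimension 2 with simplices:

  0-simplices (7): [1], [2], [3], [4], [5], [6], [7]
  1-simplices (18): [1,2], [1,4], [1,6], [1,7], [2,3], [2,4], [2,5], [2,6], [2,7], [3,4], [3,5], [3,6], [3,7], [4,5], [4,7], [5,6], [5,7], [6,7]
  2-simplices (12): [1,2,4], [1,2,6], [1,4,7], [1,6,7], [2,3,4], [2,3,7], [2,5,6], [2,5,7], [3,4,5], [3,5,6], [3,6,7], [4,5,7]

Hence C_0 ≅ Z^7, C_1 ≅ Z^18, C_2 ≅ Z^12.

The boundary map ∂_1: C_1 → C_0 maps an edge to its endpoints' difference, ∂[p,q] = q − p.
As a 7×18 matrix over Z this has rank 6, with invariant factors (1,1,1,1,1,1).

∂_2: C_2 → C_1 acts by ∂[p,q,r] = [q,r] − [p,r] + [p,q]. For instance
  ∂[3,5,6] = [5,6] − [3,6] + [3,5],
  ∂[2,5,7] = [5,7] − [2,7] + [2,5].
The resulting 18×12 matrix has rank 12, and its Smith normal form has invariant factors (1,1,1,1,1,1,1,1,1,1,1,2).

Reading off H_k = ker ∂_k / im ∂_{k+1}:

  H_0: rank C_0 − rank ∂_1 = 7 − 6 = 1, and the invariant factors of ∂_1 are all 1, so H_0 ≅ Z.
  H_1: rank ker ∂_1 − rank ∂_2 = (18 − 6) − 12 = 0, and ∂_2 has invariant factor 2 > 1, so H_1 ≅ Z_2.
  H_2: rank ker ∂_2 − rank ∂_3 = (12 − 12) − 0 = 0, and there is no ∂_3, so H_2 ≅ 0.

(K is a triangulation of the real projective plane RP^2.)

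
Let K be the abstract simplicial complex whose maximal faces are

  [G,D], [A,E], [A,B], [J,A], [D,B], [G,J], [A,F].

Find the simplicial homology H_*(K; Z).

H_0 = Z,  H_1 = Z.

Take the total order A < B < D < E < F < G < J on the vertex set. Then K (dimension 1) consists of the simplices:

  0-simplices (7): A, B, D, E, F, G, J
  1-simplices (7): AB, AE, AF, AJ, BD, DG, GJ

so the chain groups are C_0 ≅ Z^7, C_1 ≅ Z^7.

∂_1: C_1 → C_0 sends each edge [p,q] (with p < q) to q − p.
The 7×7 boundary matrix has rank 6 and Smith normal form diag(1,1,1,1,1,1).

Computing H_k = (kernel of ∂_k) / (image of ∂_{k+1}):

  H_0: rank C_0 − rank ∂_1 = 7 − 6 = 1, and the invariant factors of ∂_1 are all 1, so H_0 = Z.
  H_1: rank ker ∂_1 − rank ∂_2 = (7 − 6) − 0 = 1, and there is no ∂_2, so H_1 = Z.

As a check, the Euler characteristic is 7 − 7 = 0, which agrees with 1 − 1 = 0.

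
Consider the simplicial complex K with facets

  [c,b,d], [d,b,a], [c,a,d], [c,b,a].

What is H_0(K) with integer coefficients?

H_0 = Z.

K has 4 vertices, 6 edges, 4 triangles.
rank ∂_0 = 0, rank ∂_1 = 3 ⇒ b_0 = 4 − 0 − 3 = 1; all invariant factors of ∂_1 are 1 so no torsion. So H_0 ≅ Z.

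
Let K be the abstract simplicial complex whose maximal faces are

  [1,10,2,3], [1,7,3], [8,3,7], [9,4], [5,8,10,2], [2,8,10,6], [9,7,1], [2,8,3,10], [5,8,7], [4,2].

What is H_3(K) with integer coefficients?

We work with the vertex ordering 1 < 2 < 3 < 4 < 5 < 6 < 7 < 8 < 9 < 10. The simplices of K, each written with vertices in increasing order, are:

  0-simplices (10): [1], [2], [3], [4], [5], [6], [7], [8], [9], [10]
  1-simplices (23): (23 of them)
  2-simplices (17): [1,2,3], [1,2,10], [1,3,7], [1,3,10], [1,7,9], [2,3,8], [2,3,10], [2,5,8], [2,5,10], [2,6,8], [2,6,10], [2,8,10], [3,7,8], [3,8,10], [5,7,8], [5,8,10], [6,8,10]
  3-simplices (4): [1,2,3,10], [2,3,8,10], [2,5,8,10], [2,6,8,10]

giving chain groups C_0 ≅ Z^10, C_1 ≅ Z^23, C_2 ≅ Z^17, C_3 ≅ Z^4.

∂_1: C_1 → C_0 is given by ∂[p,q] = [q] − [p]. For instance
  ∂[4,9] = [9] − [4].
As a 10×23 matrix over Z this has rank 9, with invariant factors (1,1,1,1,1,1,1,1,1).

The boundary map ∂_2: C_2 → C_1 acts by ∂[p,q,r] = [q,r] − [p,r] + [p,q]. For instance
  ∂[3,7,8] = [7,8] − [3,8] + [3,7],
  ∂[1,7,9] = [7,9] − [1,9] + [1,7].
The 23×17 boundary matrix has rank 13 and Smith normal form diag(1,1,1,1,1,1,1,1,1,1,1,1,1).

The boundary map ∂_3: C_3 → C_2 sends each 3-simplex σ to the alternating sum Σ_i (−1)^i (σ with its i-th vertex removed). For instance
  ∂[2,6,8,10] = [6,8,10] − [2,8,10] + [2,6,10] − [2,6,8],
  ∂[1,2,3,10] = [2,3,10] − [1,3,10] + [1,2,10] − [1,2,3].
The 17×4 boundary matrix has rank 4 and Smith normal form diag(1,1,1,1).

Computing H_k = (kernel of ∂_k) / (image of ∂_{k+1}):

  H_3: rank ker ∂_3 − rank ∂_4 = (4 − 4) − 0 = 0, and there is no ∂_4, so H_3 = 0.

H_3 = 0.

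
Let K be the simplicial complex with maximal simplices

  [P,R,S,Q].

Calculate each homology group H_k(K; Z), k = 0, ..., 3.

H_0 ≅ Z,  H_1 = 0,  H_2 = 0,  H_3 = 0.

Fix the vertex order P < Q < R < S and write every simplex with vertices in increasing order. Then dim K = 3 and the simplices of K are:

  0-simplices (4): P, Q, R, S
  1-simplices (6): PQ, PR, PS, QR, QS, RS
  2-simplices (4): PQR, PQS, PRS, QRS
  3-simplices (1): PQRS

Hence C_0 ≅ Z^4, C_1 ≅ Z^6, C_2 ≅ Z^4, C_3 ≅ Z^1.

∂_1: C_1 → C_0 sends each edge [p,q] (with p < q) to q − p. For instance
  ∂QR = R − Q.
This gives a 4×6 integer matrix of rank 3; reducing to Smith normal form yields diagonal entries (1,1,1).

∂_2: C_2 → C_1 acts by ∂[p,q,r] = [q,r] − [p,r] + [p,q]. For instance
  ∂PQS = QS − PS + PQ,
  ∂QRS = RS − QS + QR.
As a 6×4 matrix over Z this has rank 3, with invariant factors (1,1,1).

Boundary ∂_3: C_3 → C_2 sends each 3-simplex σ to the alternating sum Σ_i (−1)^i (σ with its i-th vertex removed). For instance
  ∂PQRS = QRS − PRS + PQS − PQR.
This gives a 4×1 integer matrix of rank 1; reducing to Smith normal form yields diagonal entries (1).

Now H_k = ker ∂_k / im ∂_{k+1}, so:

  H_0: rank C_0 − rank ∂_1 = 4 − 3 = 1, and the invariant factors of ∂_1 are all 1, so H_0 ≅ Z.
  H_1: rank ker ∂_1 − rank ∂_2 = (6 − 3) − 3 = 0, and the invariant factors of ∂_2 are all 1, so H_1 ≅ 0.
  H_2: rank ker ∂_2 − rank ∂_3 = (4 − 3) − 1 = 0, and the invariant factors of ∂_3 are all 1, so H_2 ≅ 0.
  H_3: rank ker ∂_3 − rank ∂_4 = (1 − 1) − 0 = 0, and there is no ∂_4, so H_3 ≅ 0.

(K is a triangulation of the 3-simplex.)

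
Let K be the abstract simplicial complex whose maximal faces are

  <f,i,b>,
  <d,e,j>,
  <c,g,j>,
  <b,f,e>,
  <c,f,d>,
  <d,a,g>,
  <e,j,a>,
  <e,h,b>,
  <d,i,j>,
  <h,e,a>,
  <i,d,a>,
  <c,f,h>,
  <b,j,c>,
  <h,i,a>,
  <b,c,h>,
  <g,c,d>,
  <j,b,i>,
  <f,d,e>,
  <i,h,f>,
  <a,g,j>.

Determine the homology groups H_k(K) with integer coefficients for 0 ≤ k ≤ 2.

H_0 ≅ Z,  H_1 ≅ Z ⊕ Z_2,  H_2 = 0.

We work with the vertex ordering a < b < c < d < e < f < g < h < i < j. The simplices of K, each written with vertices in increasing order, are:

  0-simplices (10): a, b, c, d, e, f, g, h, i, j
  1-simplices (30): ad, ae, ag, ah, ai, aj, bc, be, bf, bh, bi, bj, cd, cf, cg, ch, cj, de, df, dg, di, dj, ef, eh, ej, fh, fi, gj, hi, ij
  2-simplices (20): adg, adi, aeh, aej, agj, ahi, bch, bcj, bef, beh, bfi, bij, cdf, cdg, cfh, cgj, def, dej, dij, fhi

Hence C_0 ≅ Z^10, C_1 ≅ Z^30, C_2 ≅ Z^20.

∂_1: C_1 → C_0 maps an edge to its endpoints' difference, ∂[p,q] = q − p. For instance
  ∂ah = h − a.
As a 10×30 matrix over Z this has rank 9, with invariant factors (1,1,1,1,1,1,1,1,1).

The boundary map ∂_2: C_2 → C_1 acts by ∂[p,q,r] = [q,r] − [p,r] + [p,q]. For instance
  ∂bij = ij − bj + bi,
  ∂bcj = cj − bj + bc.
This gives a 30×20 integer matrix of rank 20; reducing to Smith normal form yields diagonal entries (1,1,1,1,1,1,1,1,1,1,1,1,1,1,1,1,1,1,1,2).

Reading off H_k = ker ∂_k / im ∂_{k+1}:

  H_0: rank C_0 − rank ∂_1 = 10 − 9 = 1, and the invariant factors of ∂_1 are all 1, so H_0 ≅ Z.
  H_1: rank ker ∂_1 − rank ∂_2 = (30 − 9) − 20 = 1, and ∂_2 has invariant factor 2 > 1, so H_1 ≅ Z ⊕ Z_2.
  H_2: rank ker ∂_2 − rank ∂_3 = (20 − 20) − 0 = 0, and there is no ∂_3, so H_2 ≅ 0.

As a check, the Euler characteristic is 10 − 30 + 20 = 0, which agrees with 1 − 1 + 0 = 0.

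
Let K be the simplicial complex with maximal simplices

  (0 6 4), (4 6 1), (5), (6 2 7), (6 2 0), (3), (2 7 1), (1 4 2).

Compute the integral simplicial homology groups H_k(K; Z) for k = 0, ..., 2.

H_0 ≅ Z^3,  H_1 ≅ Z,  H_2 = 0.

Order the vertices as 0 < 1 < 2 < 3 < 4 < 5 < 6 < 7. Listing each simplex with vertices in this order, K has dimension 2 with simplices:

  0-simplices (8): [0], [1], [2], [3], [4], [5], [6], [7]
  1-simplices (12): [0,2], [0,4], [0,6], [1,2], [1,4], [1,6], [1,7], [2,4], [2,6], [2,7], [4,6], [6,7]
  2-simplices (6): [0,2,6], [0,4,6], [1,2,4], [1,2,7], [1,4,6], [2,6,7]

giving chain groups C_0 ≅ Z^8, C_1 ≅ Z^12, C_2 ≅ Z^6.

Boundary ∂_1: C_1 → C_0 sends each edge [p,q] (with p < q) to q − p.
The 8×12 boundary matrix has rank 5 and Smith normal form diag(1,1,1,1,1).

∂_2: C_2 → C_1 maps a triangle to the signed sum of its edges. For instance
  ∂[1,2,7] = [2,7] − [1,7] + [1,2],
  ∂[1,4,6] = [4,6] − [1,6] + [1,4].
As a 12×6 matrix over Z this has rank 6, with invariant factors (1,1,1,1,1,1).

Reading off H_k = ker ∂_k / im ∂_{k+1}:

  H_0: rank C_0 − rank ∂_1 = 8 − 5 = 3, and the invariant factors of ∂_1 are all 1, so H_0 = Z^3.
  H_1: rank ker ∂_1 − rank ∂_2 = (12 − 5) − 6 = 1, and the invariant factors of ∂_2 are all 1, so H_1 = Z.
  H_2: rank ker ∂_2 − rank ∂_3 = (6 − 6) − 0 = 0, and there is no ∂_3, so H_2 = 0.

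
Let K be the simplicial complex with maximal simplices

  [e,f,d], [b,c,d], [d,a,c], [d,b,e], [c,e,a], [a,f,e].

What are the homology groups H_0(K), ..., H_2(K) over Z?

H_0 ≅ Z,  H_1 ≅ Z,  H_2 = 0.

We work with the vertex ordering a < b < c < d < e < f. The simplices of K, each written with vertices in increasing order, are:

  0-simplices (6): a, b, c, d, e, f
  1-simplices (12): ac, ad, ae, af, bc, bd, be, cd, ce, de, df, ef
  2-simplices (6): acd, ace, aef, bcd, bde, def

Hence C_0 ≅ Z^6, C_1 ≅ Z^12, C_2 ≅ Z^6.

Boundary ∂_1: C_1 → C_0 is given by ∂[p,q] = [q] − [p].
The resulting 6×12 matrix has rank 5, and its Smith normal form has invariant factors (1,1,1,1,1).

Boundary ∂_2: C_2 → C_1 maps a triangle to the signed sum of its edges. For instance
  ∂ace = ce − ae + ac,
  ∂aef = ef − af + ae.
The 12×6 boundary matrix has rank 6 and Smith normal form diag(1,1,1,1,1,1).

Reading off H_k = ker ∂_k / im ∂_{k+1}:

  H_0: rank C_0 − rank ∂_1 = 6 − 5 = 1, and the invariant factors of ∂_1 are all 1, so H_0 ≅ Z.
  H_1: rank ker ∂_1 − rank ∂_2 = (12 − 5) − 6 = 1, and the invariant factors of ∂_2 are all 1, so H_1 ≅ Z.
  H_2: rank ker ∂_2 − rank ∂_3 = (6 − 6) − 0 = 0, and there is no ∂_3, so H_2 ≅ 0.

As a check, the Euler characteristic is 6 − 12 + 6 = 0, which agrees with 1 − 1 + 0 = 0.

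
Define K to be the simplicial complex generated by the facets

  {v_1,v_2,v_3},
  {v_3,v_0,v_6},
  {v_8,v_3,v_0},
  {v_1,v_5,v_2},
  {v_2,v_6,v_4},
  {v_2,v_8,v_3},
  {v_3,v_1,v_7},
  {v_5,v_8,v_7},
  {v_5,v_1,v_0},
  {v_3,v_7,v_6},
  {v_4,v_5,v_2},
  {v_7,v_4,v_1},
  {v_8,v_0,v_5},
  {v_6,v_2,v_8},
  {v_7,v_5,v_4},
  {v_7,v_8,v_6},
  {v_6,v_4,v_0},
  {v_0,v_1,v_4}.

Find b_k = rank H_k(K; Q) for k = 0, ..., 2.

b_0 = 1, b_1 = 1, b_2 = 0.

Take the total order v_0 < v_1 < v_2 < v_3 < v_4 < v_5 < v_6 < v_7 < v_8 on the vertex set. Then K (dimension 2) consists of the simplices:

  0-simplices (9): [v_0], [v_1], [v_2], [v_3], [v_4], [v_5], [v_6], [v_7], [v_8]
  1-simplices (27): (27 of them)
  2-simplices (18): (18 of them)

giving chain groups C_0 ≅ Z^9, C_1 ≅ Z^27, C_2 ≅ Z^18.

The boundary map ∂_1: C_1 → C_0 sends each edge [p,q] (with p < q) to q − p. For instance
  ∂[v_0,v_5] = [v_5] − [v_0].
The resulting 9×27 matrix has rank 8, and its Smith normal form has invariant factors (1,1,1,1,1,1,1,1).

The boundary map ∂_2: C_2 → C_1 maps a triangle to the signed sum of its edges. For instance
  ∂[v_4,v_5,v_7] = [v_5,v_7] − [v_4,v_7] + [v_4,v_5],
  ∂[v_5,v_7,v_8] = [v_7,v_8] − [v_5,v_8] + [v_5,v_7].
The resulting 27×18 matrix has rank 18, and its Smith normal form has invariant factors (1,1,1,1,1,1,1,1,1,1,1,1,1,1,1,1,1,2).

Computing H_k = (kernel of ∂_k) / (image of ∂_{k+1}):

  H_0: rank C_0 − rank ∂_1 = 9 − 8 = 1, and the invariant factors of ∂_1 are all 1, so H_0 ≅ Z.
  H_1: rank ker ∂_1 − rank ∂_2 = (27 − 8) − 18 = 1, and ∂_2 has invariant factor 2 > 1, so H_1 ≅ Z ⊕ Z/2.
  H_2: rank ker ∂_2 − rank ∂_3 = (18 − 18) − 0 = 0, and there is no ∂_3, so H_2 ≅ 0.

As a check, the Euler characteristic is 9 − 27 + 18 = 0, which agrees with 1 − 1 + 0 = 0.

Hence the Betti numbers are b_0 = 1, b_1 = 1, b_2 = 0.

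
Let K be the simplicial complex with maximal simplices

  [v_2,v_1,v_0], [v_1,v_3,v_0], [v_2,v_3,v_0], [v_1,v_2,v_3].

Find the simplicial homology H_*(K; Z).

K has 4 vertices, 6 edges, 4 triangles.
rank ∂_0 = 0, rank ∂_1 = 3 ⇒ b_0 = 4 − 0 − 3 = 1; all invariant factors of ∂_1 are 1 so no torsion. So H_0 ≅ Z.
rank ∂_1 = 3, rank ∂_2 = 3 ⇒ b_1 = 6 − 3 − 3 = 0; all invariant factors of ∂_2 are 1 so no torsion. So H_1 ≅ 0.
rank ∂_2 = 3, rank ∂_3 = 0 ⇒ b_2 = 4 − 3 − 0 = 1. So H_2 ≅ Z.

H_0 ≅ Z,  H_1 = 0,  H_2 ≅ Z.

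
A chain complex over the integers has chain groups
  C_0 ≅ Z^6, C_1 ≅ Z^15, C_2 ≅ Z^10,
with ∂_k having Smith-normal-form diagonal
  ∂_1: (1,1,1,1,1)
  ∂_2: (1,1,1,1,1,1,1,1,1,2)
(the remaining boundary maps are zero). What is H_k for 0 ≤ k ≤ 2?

H_0: b_0 = 6 − 0 − 5 = 1; torsion from ∂_1 factors > 1: none. So H_0 ≅ Z.
H_1: b_1 = 15 − 5 − 10 = 0; torsion from ∂_2 factors > 1: [2]. So H_1 ≅ Z/2Z.
H_2: b_2 = 10 − 10 − 0 = 0; torsion from ∂_3 factors > 1: none. So H_2 ≅ 0.

H_0 ≅ Z,  H_1 ≅ Z/2Z,  H_2 = 0.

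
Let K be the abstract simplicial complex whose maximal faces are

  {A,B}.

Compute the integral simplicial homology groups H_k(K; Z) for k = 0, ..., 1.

H_0 = Z,  H_1 = 0.

We work with the vertex ordering A < B. The simplices of K, each written with vertices in increasing order, are:

  0-simplices (2): A, B
  1-simplices (1): AB

Hence C_0 ≅ Z^2, C_1 ≅ Z^1.

∂_1: C_1 → C_0 is given by ∂[p,q] = [q] − [p]. For instance
  ∂AB = B − A.
The 2×1 boundary matrix has rank 1 and Smith normal form diag(1).

Now H_k = ker ∂_k / im ∂_{k+1}, so:

  H_0: rank C_0 − rank ∂_1 = 2 − 1 = 1, and the invariant factors of ∂_1 are all 1, so H_0 = Z.
  H_1: rank ker ∂_1 − rank ∂_2 = (1 − 1) − 0 = 0, and there is no ∂_2, so H_1 = 0.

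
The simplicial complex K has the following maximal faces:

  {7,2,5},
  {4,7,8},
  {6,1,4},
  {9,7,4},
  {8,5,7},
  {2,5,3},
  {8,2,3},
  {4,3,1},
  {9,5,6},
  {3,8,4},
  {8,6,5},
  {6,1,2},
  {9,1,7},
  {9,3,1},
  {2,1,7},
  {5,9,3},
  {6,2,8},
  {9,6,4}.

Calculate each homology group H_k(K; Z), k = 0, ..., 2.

H_0 = Z,  H_1 = Z × Z/2,  H_2 = 0.

Fix the vertex order 1 < 2 < 3 < 4 < 5 < 6 < 7 < 8 < 9 and write every simplex with vertices in increasing order. Then dim K = 2 and the simplices of K are:

  0-simplices (9): [1], [2], [3], [4], [5], [6], [7], [8], [9]
  1-simplices (27): (27 of them)
  2-simplices (18): [1,2,6], [1,2,7], [1,3,4], [1,3,9], [1,4,6], [1,7,9], [2,3,5], [2,3,8], [2,5,7], [2,6,8], [3,4,8], [3,5,9], [4,6,9], [4,7,8], [4,7,9], [5,6,8], [5,6,9], [5,7,8]

giving chain groups C_0 ≅ Z^9, C_1 ≅ Z^27, C_2 ≅ Z^18.

The boundary map ∂_1: C_1 → C_0 maps an edge to its endpoints' difference, ∂[p,q] = q − p. For instance
  ∂[1,6] = [6] − [1].
As a 9×27 matrix over Z this has rank 8, with invariant factors (1,1,1,1,1,1,1,1).

Boundary ∂_2: C_2 → C_1 acts by ∂[p,q,r] = [q,r] − [p,r] + [p,q]. For instance
  ∂[4,7,8] = [7,8] − [4,8] + [4,7],
  ∂[2,5,7] = [5,7] − [2,7] + [2,5].
The resulting 27×18 matrix has rank 18, and its Smith normal form has invariant factors (1,1,1,1,1,1,1,1,1,1,1,1,1,1,1,1,1,2).

Computing H_k = (kernel of ∂_k) / (image of ∂_{k+1}):

  H_0: rank C_0 − rank ∂_1 = 9 − 8 = 1, and the invariant factors of ∂_1 are all 1, so H_0 ≅ Z.
  H_1: rank ker ∂_1 − rank ∂_2 = (27 − 8) − 18 = 1, and ∂_2 has invariant factor 2 > 1, so H_1 ≅ Z × Z/2.
  H_2: rank ker ∂_2 − rank ∂_3 = (18 − 18) − 0 = 0, and there is no ∂_3, so H_2 ≅ 0.

As a check, the Euler characteristic is 9 − 27 + 18 = 0, which agrees with 1 − 1 + 0 = 0.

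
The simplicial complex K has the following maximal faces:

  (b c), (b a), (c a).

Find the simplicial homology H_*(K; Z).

We work with the vertex ordering a < b < c. The simplices of K, each written with vertices in increasing order, are:

  0-simplices (3): a, b, c
  1-simplices (3): ab, ac, bc

giving chain groups C_0 ≅ Z^3, C_1 ≅ Z^3.

Boundary ∂_1: C_1 → C_0 is given by ∂[p,q] = [q] − [p]. For instance
  ∂bc = c − b.
The 3×3 boundary matrix has rank 2 and Smith normal form diag(1,1).

Now H_k = ker ∂_k / im ∂_{k+1}, so:

  H_0: rank C_0 − rank ∂_1 = 3 − 2 = 1, and the invariant factors of ∂_1 are all 1, so H_0 = Z.
  H_1: rank ker ∂_1 − rank ∂_2 = (3 − 2) − 0 = 1, and there is no ∂_2, so H_1 = Z.

As a check, the Euler characteristic is 3 − 3 = 0, which agrees with 1 − 1 = 0.

H_0 ≅ Z,  H_1 ≅ Z.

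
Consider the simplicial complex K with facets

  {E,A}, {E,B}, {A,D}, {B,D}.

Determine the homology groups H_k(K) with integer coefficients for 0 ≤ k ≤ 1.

H_0 ≅ Z,  H_1 ≅ Z.

K has 4 vertices, 4 edges.
rank ∂_0 = 0, rank ∂_1 = 3 ⇒ b_0 = 4 − 0 − 3 = 1; all invariant factors of ∂_1 are 1 so no torsion. So H_0 ≅ Z.
rank ∂_1 = 3, rank ∂_2 = 0 ⇒ b_1 = 4 − 3 − 0 = 1. So H_1 ≅ Z.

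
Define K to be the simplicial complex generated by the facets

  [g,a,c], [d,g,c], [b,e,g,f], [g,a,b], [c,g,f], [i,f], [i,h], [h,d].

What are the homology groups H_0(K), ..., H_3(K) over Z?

H_0 ≅ Z,  H_1 ≅ Z,  H_2 = 0,  H_3 = 0.

Order the vertices as a < b < c < d < e < f < g < h < i. Listing each simplex with vertices in this order, K has dimension 3 with simplices:

  0-simplices (9): a, b, c, d, e, f, g, h, i
  1-simplices (16): ab, ac, ag, be, bf, bg, cd, cf, cg, dg, dh, ef, eg, fg, fi, hi
  2-simplices (8): abg, acg, bef, beg, bfg, cdg, cfg, efg
  3-simplices (1): befg

so the chain groups are C_0 ≅ Z^9, C_1 ≅ Z^16, C_2 ≅ Z^8, C_3 ≅ Z^1.

The boundary map ∂_1: C_1 → C_0 sends each edge [p,q] (with p < q) to q − p. For instance
  ∂dg = g − d.
The 9×16 boundary matrix has rank 8 and Smith normal form diag(1,1,1,1,1,1,1,1).

The boundary map ∂_2: C_2 → C_1 acts by ∂[p,q,r] = [q,r] − [p,r] + [p,q]. For instance
  ∂beg = eg − bg + be,
  ∂bfg = fg − bg + bf.
This gives a 16×8 integer matrix of rank 7; reducing to Smith normal form yields diagonal entries (1,1,1,1,1,1,1).

∂_3: C_3 → C_2 sends each 3-simplex σ to the alternating sum Σ_i (−1)^i (σ with its i-th vertex removed). For instance
  ∂befg = efg − bfg + beg − bef.
The 8×1 boundary matrix has rank 1 and Smith normal form diag(1).

From H_k ≅ ker(∂_k) / im(∂_{k+1}) we obtain:

  H_0: rank C_0 − rank ∂_1 = 9 − 8 = 1, and the invariant factors of ∂_1 are all 1, so H_0 ≅ Z.
  H_1: rank ker ∂_1 − rank ∂_2 = (16 − 8) − 7 = 1, and the invariant factors of ∂_2 are all 1, so H_1 ≅ Z.
  H_2: rank ker ∂_2 − rank ∂_3 = (8 − 7) − 1 = 0, and the invariant factors of ∂_3 are all 1, so H_2 ≅ 0.
  H_3: rank ker ∂_3 − rank ∂_4 = (1 − 1) − 0 = 0, and there is no ∂_4, so H_3 ≅ 0.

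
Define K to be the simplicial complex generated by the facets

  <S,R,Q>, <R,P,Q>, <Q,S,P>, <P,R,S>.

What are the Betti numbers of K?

b_0 = 1, b_1 = 0, b_2 = 1.

Take the total order P < Q < R < S on the vertex set. Then K (dimension 2) consists of the simplices:

  0-simplices (4): P, Q, R, S
  1-simplices (6): PQ, PR, PS, QR, QS, RS
  2-simplices (4): PQR, PQS, PRS, QRS

giving chain groups C_0 ≅ Z^4, C_1 ≅ Z^6, C_2 ≅ Z^4.

The boundary map ∂_1: C_1 → C_0 is given by ∂[p,q] = [q] − [p].
The resulting 4×6 matrix has rank 3, and its Smith normal form has invariant factors (1,1,1).

The boundary map ∂_2: C_2 → C_1 sends each 2-simplex [p,q,r] to [q,r] − [p,r] + [p,q]. For instance
  ∂PQR = QR − PR + PQ,
  ∂QRS = RS − QS + QR.
The 6×4 boundary matrix has rank 3 and Smith normal form diag(1,1,1).

Reading off H_k = ker ∂_k / im ∂_{k+1}:

  H_0: rank C_0 − rank ∂_1 = 4 − 3 = 1, and the invariant factors of ∂_1 are all 1, so H_0 = Z.
  H_1: rank ker ∂_1 − rank ∂_2 = (6 − 3) − 3 = 0, and the invariant factors of ∂_2 are all 1, so H_1 = 0.
  H_2: rank ker ∂_2 − rank ∂_3 = (4 − 3) − 0 = 1, and there is no ∂_3, so H_2 = Z.

Hence the Betti numbers are b_0 = 1, b_1 = 0, b_2 = 1.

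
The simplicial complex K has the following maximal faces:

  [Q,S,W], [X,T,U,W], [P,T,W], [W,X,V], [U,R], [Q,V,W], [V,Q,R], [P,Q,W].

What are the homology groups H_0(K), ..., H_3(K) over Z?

H_0 = Z,  H_1 = Z,  H_2 = 0,  H_3 = 0.

Fix the vertex order P < Q < R < S < T < U < V < W < X and write every simplex with vertices in increasing order. Then dim K = 3 and the simplices of K are:

  0-simplices (9): P, Q, R, S, T, U, V, W, X
  1-simplices (18): PQ, PT, PW, QR, QS, QV, QW, RU, RV, SW, TU, TW, TX, UW, UX, VW, VX, WX
  2-simplices (10): PQW, PTW, QRV, QSW, QVW, TUW, TUX, TWX, UWX, VWX
  3-simplices (1): TUWX

so the chain groups are C_0 ≅ Z^9, C_1 ≅ Z^18, C_2 ≅ Z^10, C_3 ≅ Z^1.

Boundary ∂_1: C_1 → C_0 sends each edge [p,q] (with p < q) to q − p. For instance
  ∂PQ = Q − P.
The resulting 9×18 matrix has rank 8, and its Smith normal form has invariant factors (1,1,1,1,1,1,1,1).

∂_2: C_2 → C_1 maps a triangle to the signed sum of its edges. For instance
  ∂QSW = SW − QW + QS,
  ∂PTW = TW − PW + PT.
The 18×10 boundary matrix has rank 9 and Smith normal form diag(1,1,1,1,1,1,1,1,1).

∂_3: C_3 → C_2 sends each 3-simplex σ to the alternating sum Σ_i (−1)^i (σ with its i-th vertex removed). For instance
  ∂TUWX = UWX − TWX + TUX − TUW.
As a 10×1 matrix over Z this has rank 1, with invariant factors (1).

From H_k ≅ ker(∂_k) / im(∂_{k+1}) we obtain:

  H_0: rank C_0 − rank ∂_1 = 9 − 8 = 1, and the invariant factors of ∂_1 are all 1, so H_0 ≅ Z.
  H_1: rank ker ∂_1 − rank ∂_2 = (18 − 8) − 9 = 1, and the invariant factors of ∂_2 are all 1, so H_1 ≅ Z.
  H_2: rank ker ∂_2 − rank ∂_3 = (10 − 9) − 1 = 0, and the invariant factors of ∂_3 are all 1, so H_2 ≅ 0.
  H_3: rank ker ∂_3 − rank ∂_4 = (1 − 1) − 0 = 0, and there is no ∂_4, so H_3 ≅ 0.

As a check, the Euler characteristic is 9 − 18 + 10 − 1 = 0, which agrees with 1 − 1 + 0 − 0 = 0.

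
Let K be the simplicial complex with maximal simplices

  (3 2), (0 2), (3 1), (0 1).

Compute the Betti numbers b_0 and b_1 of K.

Fix the vertex order 0 < 1 < 2 < 3 and write every simplex with vertices in increasing order. Then dim K = 1 and the simplices of K are:

  0-simplices (4): [0], [1], [2], [3]
  1-simplices (4): [0,1], [0,2], [1,3], [2,3]

Hence C_0 ≅ Z^4, C_1 ≅ Z^4.

The boundary map ∂_1: C_1 → C_0 maps an edge to its endpoints' difference, ∂[p,q] = q − p. For instance
  ∂[2,3] = [3] − [2].
The resulting 4×4 matrix has rank 3, and its Smith normal form has invariant factors (1,1,1).

Computing H_k = (kernel of ∂_k) / (image of ∂_{k+1}):

  H_0: rank C_0 − rank ∂_1 = 4 − 3 = 1, and the invariant factors of ∂_1 are all 1, so H_0 = Z.
  H_1: rank ker ∂_1 − rank ∂_2 = (4 − 3) − 0 = 1, and there is no ∂_2, so H_1 = Z.

As a check, the Euler characteristic is 4 − 4 = 0, which agrees with 1 − 1 = 0.
(K is a triangulation of the circle S^1.)

Hence the Betti numbers are b_0 = 1, b_1 = 1.

b_0 = 1, b_1 = 1.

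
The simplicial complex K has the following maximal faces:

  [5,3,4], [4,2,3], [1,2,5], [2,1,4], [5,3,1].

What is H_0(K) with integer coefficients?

H_0 ≅ Z.

We work with the vertex ordering 1 < 2 < 3 < 4 < 5. The simplices of K, each written with vertices in increasing order, are:

  0-simplices (5): [1], [2], [3], [4], [5]
  1-simplices (10): [1,2], [1,3], [1,4], [1,5], [2,3], [2,4], [2,5], [3,4], [3,5], [4,5]
  2-simplices (5): [1,2,4], [1,2,5], [1,3,5], [2,3,4], [3,4,5]

Hence C_0 ≅ Z^5, C_1 ≅ Z^10, C_2 ≅ Z^5.

Boundary ∂_1: C_1 → C_0 maps an edge to its endpoints' difference, ∂[p,q] = q − p.
The 5×10 boundary matrix has rank 4 and Smith normal form diag(1,1,1,1).

∂_2: C_2 → C_1 sends each 2-simplex [p,q,r] to [q,r] − [p,r] + [p,q]. For instance
  ∂[2,3,4] = [3,4] − [2,4] + [2,3],
  ∂[1,3,5] = [3,5] − [1,5] + [1,3].
This gives a 10×5 integer matrix of rank 5; reducing to Smith normal form yields diagonal entries (1,1,1,1,1).

Now H_k = ker ∂_k / im ∂_{k+1}, so:

  H_0: rank C_0 − rank ∂_1 = 5 − 4 = 1, and the invariant factors of ∂_1 are all 1, so H_0 ≅ Z.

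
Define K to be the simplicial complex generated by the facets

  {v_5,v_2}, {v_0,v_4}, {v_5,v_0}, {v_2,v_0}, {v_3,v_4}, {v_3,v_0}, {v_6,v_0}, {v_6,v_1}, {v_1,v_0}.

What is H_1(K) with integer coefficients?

H_1 ≅ Z^3.

Fix the vertex order v_0 < v_1 < v_2 < v_3 < v_4 < v_5 < v_6 and write every simplex with vertices in increasing order. Then dim K = 1 and the simplices of K are:

  0-simplices (7): [v_0], [v_1], [v_2], [v_3], [v_4], [v_5], [v_6]
  1-simplices (9): [v_0,v_1], [v_0,v_2], [v_0,v_3], [v_0,v_4], [v_0,v_5], [v_0,v_6], [v_1,v_6], [v_2,v_5], [v_3,v_4]

Hence C_0 ≅ Z^7, C_1 ≅ Z^9.

Boundary ∂_1: C_1 → C_0 is given by ∂[p,q] = [q] − [p]. For instance
  ∂[v_2,v_5] = [v_5] − [v_2].
As a 7×9 matrix over Z this has rank 6, with invariant factors (1,1,1,1,1,1).

Reading off H_k = ker ∂_k / im ∂_{k+1}:

  H_1: rank ker ∂_1 − rank ∂_2 = (9 − 6) − 0 = 3, and there is no ∂_2, so H_1 = Z^3.

(K is a triangulation of a wedge of 3 circles.)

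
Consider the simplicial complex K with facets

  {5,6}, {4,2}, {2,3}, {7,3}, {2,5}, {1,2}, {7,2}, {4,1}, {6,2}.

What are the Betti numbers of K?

Fix the vertex order 1 < 2 < 3 < 4 < 5 < 6 < 7 and write every simplex with vertices in increasing order. Then dim K = 1 and the simplices of K are:

  0-simplices (7): [1], [2], [3], [4], [5], [6], [7]
  1-simplices (9): [1,2], [1,4], [2,3], [2,4], [2,5], [2,6], [2,7], [3,7], [5,6]

giving chain groups C_0 ≅ Z^7, C_1 ≅ Z^9.

The boundary map ∂_1: C_1 → C_0 maps an edge to its endpoints' difference, ∂[p,q] = q − p. For instance
  ∂[3,7] = [7] − [3].
The resulting 7×9 matrix has rank 6, and its Smith normal form has invariant factors (1,1,1,1,1,1).

Reading off H_k = ker ∂_k / im ∂_{k+1}:

  H_0: rank C_0 − rank ∂_1 = 7 − 6 = 1, and the invariant factors of ∂_1 are all 1, so H_0 ≅ Z.
  H_1: rank ker ∂_1 − rank ∂_2 = (9 − 6) − 0 = 3, and there is no ∂_2, so H_1 ≅ Z^3.

As a check, the Euler characteristic is 7 − 9 = -2, which agrees with 1 − 3 = -2.
(K is a triangulation of a wedge of 3 circles.)

Hence the Betti numbers are b_0 = 1, b_1 = 3.

b_0 = 1, b_1 = 3.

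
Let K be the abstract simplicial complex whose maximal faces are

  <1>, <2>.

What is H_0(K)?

Take the total order 1 < 2 on the vertex set. Then K (dimension 0) consists of the simplices:

  0-simplices (2): [1], [2]

Hence C_0 ≅ Z^2.

Now H_k = ker ∂_k / im ∂_{k+1}, so:

  H_0: rank C_0 − rank ∂_1 = 2 − 0 = 2, and there is no ∂_1, so H_0 = Z^2.

H_0 ≅ Z^2.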